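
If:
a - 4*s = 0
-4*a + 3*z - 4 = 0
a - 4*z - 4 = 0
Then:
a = -28/13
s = -7/13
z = -20/13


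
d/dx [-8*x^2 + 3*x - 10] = 3 - 16*x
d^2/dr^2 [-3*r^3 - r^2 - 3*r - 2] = -18*r - 2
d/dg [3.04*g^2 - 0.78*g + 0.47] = 6.08*g - 0.78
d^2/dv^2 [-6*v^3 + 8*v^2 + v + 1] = 16 - 36*v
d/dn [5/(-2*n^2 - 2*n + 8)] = 5*(2*n + 1)/(2*(n^2 + n - 4)^2)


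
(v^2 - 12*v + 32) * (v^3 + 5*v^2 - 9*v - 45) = v^5 - 7*v^4 - 37*v^3 + 223*v^2 + 252*v - 1440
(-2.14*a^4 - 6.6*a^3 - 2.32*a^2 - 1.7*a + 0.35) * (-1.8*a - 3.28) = 3.852*a^5 + 18.8992*a^4 + 25.824*a^3 + 10.6696*a^2 + 4.946*a - 1.148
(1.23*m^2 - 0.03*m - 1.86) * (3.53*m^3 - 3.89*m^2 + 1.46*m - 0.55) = 4.3419*m^5 - 4.8906*m^4 - 4.6533*m^3 + 6.5151*m^2 - 2.6991*m + 1.023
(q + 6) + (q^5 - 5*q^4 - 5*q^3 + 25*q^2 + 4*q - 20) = q^5 - 5*q^4 - 5*q^3 + 25*q^2 + 5*q - 14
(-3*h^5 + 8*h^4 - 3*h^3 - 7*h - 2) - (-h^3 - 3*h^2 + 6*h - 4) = -3*h^5 + 8*h^4 - 2*h^3 + 3*h^2 - 13*h + 2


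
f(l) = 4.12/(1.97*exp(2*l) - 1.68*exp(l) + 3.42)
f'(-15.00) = 0.00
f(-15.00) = 1.20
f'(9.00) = 0.00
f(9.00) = 0.00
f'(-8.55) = 0.00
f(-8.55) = 1.20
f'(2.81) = -0.02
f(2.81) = 0.01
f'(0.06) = -0.74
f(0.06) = 1.07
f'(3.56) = -0.00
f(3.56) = 0.00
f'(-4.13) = 0.01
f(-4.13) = 1.21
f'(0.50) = -0.91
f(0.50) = 0.69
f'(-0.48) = -0.20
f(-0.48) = 1.31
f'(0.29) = -0.90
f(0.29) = 0.88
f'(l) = 4.12*(-3.94*exp(2*l) + 1.68*exp(l))/(1.97*exp(2*l) - 1.68*exp(l) + 3.42)^2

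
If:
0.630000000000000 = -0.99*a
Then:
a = -0.64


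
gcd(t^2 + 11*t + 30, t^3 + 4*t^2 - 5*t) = t + 5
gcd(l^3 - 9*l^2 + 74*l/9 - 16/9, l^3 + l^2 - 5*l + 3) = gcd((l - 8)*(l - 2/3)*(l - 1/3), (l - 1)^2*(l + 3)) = 1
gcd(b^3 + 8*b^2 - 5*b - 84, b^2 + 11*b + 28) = b^2 + 11*b + 28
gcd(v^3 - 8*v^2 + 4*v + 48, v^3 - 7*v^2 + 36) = v^2 - 4*v - 12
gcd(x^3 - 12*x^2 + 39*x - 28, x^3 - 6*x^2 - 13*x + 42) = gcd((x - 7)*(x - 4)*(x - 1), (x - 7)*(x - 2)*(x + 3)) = x - 7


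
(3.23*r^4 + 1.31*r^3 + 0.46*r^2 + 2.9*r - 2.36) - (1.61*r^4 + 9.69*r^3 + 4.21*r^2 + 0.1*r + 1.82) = 1.62*r^4 - 8.38*r^3 - 3.75*r^2 + 2.8*r - 4.18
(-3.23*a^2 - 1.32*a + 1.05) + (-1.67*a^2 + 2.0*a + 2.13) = -4.9*a^2 + 0.68*a + 3.18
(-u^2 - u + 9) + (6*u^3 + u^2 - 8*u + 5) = 6*u^3 - 9*u + 14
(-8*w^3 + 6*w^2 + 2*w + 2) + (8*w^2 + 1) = -8*w^3 + 14*w^2 + 2*w + 3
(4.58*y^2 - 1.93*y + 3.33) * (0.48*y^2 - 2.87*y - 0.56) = 2.1984*y^4 - 14.071*y^3 + 4.5727*y^2 - 8.4763*y - 1.8648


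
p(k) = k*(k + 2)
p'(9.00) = 20.00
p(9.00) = 99.00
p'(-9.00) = -16.00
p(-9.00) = 63.00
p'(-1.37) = -0.74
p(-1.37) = -0.86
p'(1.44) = 4.88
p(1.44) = 4.95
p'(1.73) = 5.46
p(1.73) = 6.45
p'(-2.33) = -2.66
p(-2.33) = 0.77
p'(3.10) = 8.20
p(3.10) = 15.81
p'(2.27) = 6.54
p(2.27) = 9.69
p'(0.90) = 3.80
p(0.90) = 2.61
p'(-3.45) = -4.90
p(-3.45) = 5.00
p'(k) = 2*k + 2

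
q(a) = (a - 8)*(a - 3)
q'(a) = 2*a - 11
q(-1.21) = 38.77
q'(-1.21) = -13.42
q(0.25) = 21.31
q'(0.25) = -10.50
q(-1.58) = 43.88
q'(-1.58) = -14.16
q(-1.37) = 40.95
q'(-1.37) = -13.74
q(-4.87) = 101.29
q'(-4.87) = -20.74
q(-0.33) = 27.74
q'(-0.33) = -11.66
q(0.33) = 20.48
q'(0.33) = -10.34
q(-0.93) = 35.09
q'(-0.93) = -12.86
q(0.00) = 24.00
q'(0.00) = -11.00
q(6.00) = -6.00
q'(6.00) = 1.00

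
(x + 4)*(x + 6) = x^2 + 10*x + 24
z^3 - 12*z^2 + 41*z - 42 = (z - 7)*(z - 3)*(z - 2)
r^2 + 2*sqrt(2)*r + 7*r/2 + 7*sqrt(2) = (r + 7/2)*(r + 2*sqrt(2))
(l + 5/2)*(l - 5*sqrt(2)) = l^2 - 5*sqrt(2)*l + 5*l/2 - 25*sqrt(2)/2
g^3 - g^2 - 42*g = g*(g - 7)*(g + 6)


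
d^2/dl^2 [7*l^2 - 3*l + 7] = 14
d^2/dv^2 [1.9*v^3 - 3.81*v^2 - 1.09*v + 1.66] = 11.4*v - 7.62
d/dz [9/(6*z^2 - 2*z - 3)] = 18*(1 - 6*z)/(-6*z^2 + 2*z + 3)^2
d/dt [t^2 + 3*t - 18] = 2*t + 3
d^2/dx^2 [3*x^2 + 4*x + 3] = 6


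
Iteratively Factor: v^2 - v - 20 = (v - 5)*(v + 4)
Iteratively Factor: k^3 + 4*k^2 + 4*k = (k)*(k^2 + 4*k + 4) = k*(k + 2)*(k + 2)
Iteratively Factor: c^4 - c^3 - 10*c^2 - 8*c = (c - 4)*(c^3 + 3*c^2 + 2*c) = (c - 4)*(c + 1)*(c^2 + 2*c) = (c - 4)*(c + 1)*(c + 2)*(c)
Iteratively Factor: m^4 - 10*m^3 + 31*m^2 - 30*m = (m - 5)*(m^3 - 5*m^2 + 6*m) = (m - 5)*(m - 2)*(m^2 - 3*m) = (m - 5)*(m - 3)*(m - 2)*(m)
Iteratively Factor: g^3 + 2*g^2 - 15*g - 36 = (g - 4)*(g^2 + 6*g + 9) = (g - 4)*(g + 3)*(g + 3)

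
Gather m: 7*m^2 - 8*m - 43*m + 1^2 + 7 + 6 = 7*m^2 - 51*m + 14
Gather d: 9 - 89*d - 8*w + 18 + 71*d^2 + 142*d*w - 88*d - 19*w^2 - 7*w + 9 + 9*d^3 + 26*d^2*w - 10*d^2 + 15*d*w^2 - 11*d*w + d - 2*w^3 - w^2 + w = 9*d^3 + d^2*(26*w + 61) + d*(15*w^2 + 131*w - 176) - 2*w^3 - 20*w^2 - 14*w + 36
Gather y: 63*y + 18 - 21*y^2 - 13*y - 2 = -21*y^2 + 50*y + 16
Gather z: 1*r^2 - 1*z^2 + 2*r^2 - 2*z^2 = 3*r^2 - 3*z^2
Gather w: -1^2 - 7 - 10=-18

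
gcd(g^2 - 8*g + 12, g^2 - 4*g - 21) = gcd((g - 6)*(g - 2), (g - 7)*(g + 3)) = 1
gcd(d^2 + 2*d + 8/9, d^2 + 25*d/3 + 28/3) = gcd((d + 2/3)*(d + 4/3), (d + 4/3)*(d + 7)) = d + 4/3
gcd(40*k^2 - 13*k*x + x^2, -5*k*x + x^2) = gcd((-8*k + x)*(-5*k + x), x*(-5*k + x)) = -5*k + x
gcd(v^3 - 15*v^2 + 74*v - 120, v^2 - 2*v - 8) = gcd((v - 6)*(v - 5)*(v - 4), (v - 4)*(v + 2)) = v - 4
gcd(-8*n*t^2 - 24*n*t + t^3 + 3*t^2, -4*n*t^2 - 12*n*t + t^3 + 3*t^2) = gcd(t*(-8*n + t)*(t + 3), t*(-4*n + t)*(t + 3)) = t^2 + 3*t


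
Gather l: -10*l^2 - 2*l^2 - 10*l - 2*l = -12*l^2 - 12*l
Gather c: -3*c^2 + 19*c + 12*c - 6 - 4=-3*c^2 + 31*c - 10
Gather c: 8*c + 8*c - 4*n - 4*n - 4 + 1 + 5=16*c - 8*n + 2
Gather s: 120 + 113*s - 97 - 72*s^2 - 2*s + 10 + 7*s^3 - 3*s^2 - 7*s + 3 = 7*s^3 - 75*s^2 + 104*s + 36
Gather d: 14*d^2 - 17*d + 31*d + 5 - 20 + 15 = 14*d^2 + 14*d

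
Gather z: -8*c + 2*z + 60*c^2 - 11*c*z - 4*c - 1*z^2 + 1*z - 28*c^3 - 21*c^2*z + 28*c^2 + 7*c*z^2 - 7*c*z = -28*c^3 + 88*c^2 - 12*c + z^2*(7*c - 1) + z*(-21*c^2 - 18*c + 3)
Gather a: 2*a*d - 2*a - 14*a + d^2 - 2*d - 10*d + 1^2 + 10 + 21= a*(2*d - 16) + d^2 - 12*d + 32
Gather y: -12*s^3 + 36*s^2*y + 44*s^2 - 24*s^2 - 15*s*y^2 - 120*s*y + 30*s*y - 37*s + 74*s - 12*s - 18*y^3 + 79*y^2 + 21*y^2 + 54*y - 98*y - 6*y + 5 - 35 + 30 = -12*s^3 + 20*s^2 + 25*s - 18*y^3 + y^2*(100 - 15*s) + y*(36*s^2 - 90*s - 50)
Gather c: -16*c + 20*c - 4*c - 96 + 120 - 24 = 0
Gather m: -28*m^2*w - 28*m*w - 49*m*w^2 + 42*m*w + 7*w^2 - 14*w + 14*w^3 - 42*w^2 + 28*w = -28*m^2*w + m*(-49*w^2 + 14*w) + 14*w^3 - 35*w^2 + 14*w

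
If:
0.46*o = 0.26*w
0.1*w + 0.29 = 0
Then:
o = -1.64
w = -2.90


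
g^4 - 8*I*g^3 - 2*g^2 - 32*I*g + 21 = (g - 7*I)*(g - 3*I)*(g + I)^2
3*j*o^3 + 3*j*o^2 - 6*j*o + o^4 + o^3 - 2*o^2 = o*(3*j + o)*(o - 1)*(o + 2)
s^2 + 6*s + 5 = (s + 1)*(s + 5)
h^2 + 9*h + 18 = (h + 3)*(h + 6)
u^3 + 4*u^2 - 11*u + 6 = (u - 1)^2*(u + 6)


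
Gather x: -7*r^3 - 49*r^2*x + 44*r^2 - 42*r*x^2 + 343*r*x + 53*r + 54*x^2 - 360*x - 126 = -7*r^3 + 44*r^2 + 53*r + x^2*(54 - 42*r) + x*(-49*r^2 + 343*r - 360) - 126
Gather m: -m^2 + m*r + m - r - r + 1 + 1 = -m^2 + m*(r + 1) - 2*r + 2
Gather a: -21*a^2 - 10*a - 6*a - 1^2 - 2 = -21*a^2 - 16*a - 3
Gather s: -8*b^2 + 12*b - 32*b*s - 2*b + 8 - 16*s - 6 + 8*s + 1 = -8*b^2 + 10*b + s*(-32*b - 8) + 3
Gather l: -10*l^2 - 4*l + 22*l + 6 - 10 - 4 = -10*l^2 + 18*l - 8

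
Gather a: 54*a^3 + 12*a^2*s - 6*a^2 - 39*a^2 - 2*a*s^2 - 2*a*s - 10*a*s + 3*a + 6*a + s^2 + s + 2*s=54*a^3 + a^2*(12*s - 45) + a*(-2*s^2 - 12*s + 9) + s^2 + 3*s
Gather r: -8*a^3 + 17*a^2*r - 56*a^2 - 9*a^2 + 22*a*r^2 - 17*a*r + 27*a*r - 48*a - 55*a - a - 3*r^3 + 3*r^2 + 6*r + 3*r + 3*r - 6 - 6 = -8*a^3 - 65*a^2 - 104*a - 3*r^3 + r^2*(22*a + 3) + r*(17*a^2 + 10*a + 12) - 12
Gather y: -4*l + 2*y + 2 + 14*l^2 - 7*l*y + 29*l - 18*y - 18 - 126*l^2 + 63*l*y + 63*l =-112*l^2 + 88*l + y*(56*l - 16) - 16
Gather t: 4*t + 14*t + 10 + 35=18*t + 45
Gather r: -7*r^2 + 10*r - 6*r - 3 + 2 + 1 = -7*r^2 + 4*r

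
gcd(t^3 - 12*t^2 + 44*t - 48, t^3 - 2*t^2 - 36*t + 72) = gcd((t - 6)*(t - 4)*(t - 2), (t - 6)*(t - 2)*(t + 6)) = t^2 - 8*t + 12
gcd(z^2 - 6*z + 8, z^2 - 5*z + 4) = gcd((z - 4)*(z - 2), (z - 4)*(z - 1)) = z - 4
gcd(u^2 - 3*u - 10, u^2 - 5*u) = u - 5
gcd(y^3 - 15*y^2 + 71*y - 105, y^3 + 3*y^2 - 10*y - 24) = y - 3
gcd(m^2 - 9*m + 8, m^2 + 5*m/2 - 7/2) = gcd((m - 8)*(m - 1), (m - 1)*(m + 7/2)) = m - 1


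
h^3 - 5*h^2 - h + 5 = (h - 5)*(h - 1)*(h + 1)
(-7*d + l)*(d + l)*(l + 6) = -7*d^2*l - 42*d^2 - 6*d*l^2 - 36*d*l + l^3 + 6*l^2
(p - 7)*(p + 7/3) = p^2 - 14*p/3 - 49/3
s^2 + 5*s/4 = s*(s + 5/4)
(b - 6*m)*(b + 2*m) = b^2 - 4*b*m - 12*m^2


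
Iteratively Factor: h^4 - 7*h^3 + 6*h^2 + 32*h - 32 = (h - 4)*(h^3 - 3*h^2 - 6*h + 8) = (h - 4)*(h + 2)*(h^2 - 5*h + 4) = (h - 4)*(h - 1)*(h + 2)*(h - 4)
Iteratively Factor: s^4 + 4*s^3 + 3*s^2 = (s)*(s^3 + 4*s^2 + 3*s) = s^2*(s^2 + 4*s + 3) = s^2*(s + 3)*(s + 1)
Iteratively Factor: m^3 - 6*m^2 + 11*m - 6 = (m - 1)*(m^2 - 5*m + 6) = (m - 3)*(m - 1)*(m - 2)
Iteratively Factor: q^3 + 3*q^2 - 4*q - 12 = (q + 2)*(q^2 + q - 6) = (q + 2)*(q + 3)*(q - 2)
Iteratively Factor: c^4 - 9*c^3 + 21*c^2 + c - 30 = (c - 5)*(c^3 - 4*c^2 + c + 6) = (c - 5)*(c - 2)*(c^2 - 2*c - 3) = (c - 5)*(c - 3)*(c - 2)*(c + 1)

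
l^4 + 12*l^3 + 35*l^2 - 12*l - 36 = (l - 1)*(l + 1)*(l + 6)^2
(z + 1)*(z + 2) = z^2 + 3*z + 2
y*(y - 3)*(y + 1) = y^3 - 2*y^2 - 3*y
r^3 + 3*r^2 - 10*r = r*(r - 2)*(r + 5)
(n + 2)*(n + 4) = n^2 + 6*n + 8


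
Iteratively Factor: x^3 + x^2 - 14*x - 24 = (x - 4)*(x^2 + 5*x + 6) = (x - 4)*(x + 3)*(x + 2)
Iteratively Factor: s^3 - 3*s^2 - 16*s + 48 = (s - 4)*(s^2 + s - 12) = (s - 4)*(s + 4)*(s - 3)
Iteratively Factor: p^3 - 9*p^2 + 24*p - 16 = (p - 1)*(p^2 - 8*p + 16) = (p - 4)*(p - 1)*(p - 4)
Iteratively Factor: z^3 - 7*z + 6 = (z - 2)*(z^2 + 2*z - 3) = (z - 2)*(z + 3)*(z - 1)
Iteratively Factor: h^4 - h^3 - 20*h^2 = (h + 4)*(h^3 - 5*h^2) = h*(h + 4)*(h^2 - 5*h) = h*(h - 5)*(h + 4)*(h)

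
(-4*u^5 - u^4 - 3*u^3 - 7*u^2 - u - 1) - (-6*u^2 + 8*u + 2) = -4*u^5 - u^4 - 3*u^3 - u^2 - 9*u - 3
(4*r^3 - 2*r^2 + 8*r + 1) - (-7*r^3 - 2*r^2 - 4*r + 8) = 11*r^3 + 12*r - 7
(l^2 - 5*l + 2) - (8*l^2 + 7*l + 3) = -7*l^2 - 12*l - 1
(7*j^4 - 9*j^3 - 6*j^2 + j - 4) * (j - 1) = 7*j^5 - 16*j^4 + 3*j^3 + 7*j^2 - 5*j + 4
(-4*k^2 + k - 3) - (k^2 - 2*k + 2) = -5*k^2 + 3*k - 5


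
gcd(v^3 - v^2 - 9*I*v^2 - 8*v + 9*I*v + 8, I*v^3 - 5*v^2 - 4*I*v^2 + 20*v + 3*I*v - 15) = v - 1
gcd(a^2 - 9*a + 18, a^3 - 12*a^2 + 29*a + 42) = a - 6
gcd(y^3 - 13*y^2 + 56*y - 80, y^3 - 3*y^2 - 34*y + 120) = y^2 - 9*y + 20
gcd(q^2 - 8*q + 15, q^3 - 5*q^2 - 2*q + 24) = q - 3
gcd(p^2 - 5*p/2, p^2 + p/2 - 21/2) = 1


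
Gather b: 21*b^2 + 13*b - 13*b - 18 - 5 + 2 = 21*b^2 - 21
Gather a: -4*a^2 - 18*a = -4*a^2 - 18*a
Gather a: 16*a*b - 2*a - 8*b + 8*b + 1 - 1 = a*(16*b - 2)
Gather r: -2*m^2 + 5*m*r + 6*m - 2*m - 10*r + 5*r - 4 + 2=-2*m^2 + 4*m + r*(5*m - 5) - 2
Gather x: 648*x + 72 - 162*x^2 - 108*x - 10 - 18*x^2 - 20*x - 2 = -180*x^2 + 520*x + 60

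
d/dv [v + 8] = 1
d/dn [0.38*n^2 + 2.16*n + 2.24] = 0.76*n + 2.16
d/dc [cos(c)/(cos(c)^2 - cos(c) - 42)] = (cos(c)^2 + 42)*sin(c)/(sin(c)^2 + cos(c) + 41)^2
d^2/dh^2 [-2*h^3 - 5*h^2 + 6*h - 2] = -12*h - 10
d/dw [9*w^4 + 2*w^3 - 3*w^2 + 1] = 6*w*(6*w^2 + w - 1)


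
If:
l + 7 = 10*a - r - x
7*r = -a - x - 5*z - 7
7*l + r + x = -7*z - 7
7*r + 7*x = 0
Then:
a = 3/5 - z/10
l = -z - 1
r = -49*z/60 - 19/15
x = 49*z/60 + 19/15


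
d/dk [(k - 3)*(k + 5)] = 2*k + 2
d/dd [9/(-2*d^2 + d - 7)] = 9*(4*d - 1)/(2*d^2 - d + 7)^2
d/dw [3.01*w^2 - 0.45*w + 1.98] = 6.02*w - 0.45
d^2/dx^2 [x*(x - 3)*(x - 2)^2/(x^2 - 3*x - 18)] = 2*(x^6 - 9*x^5 - 27*x^4 + 279*x^3 + 1674*x^2 - 7452*x + 5832)/(x^6 - 9*x^5 - 27*x^4 + 297*x^3 + 486*x^2 - 2916*x - 5832)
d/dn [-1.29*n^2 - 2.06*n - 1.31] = -2.58*n - 2.06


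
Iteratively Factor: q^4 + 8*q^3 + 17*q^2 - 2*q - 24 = (q + 2)*(q^3 + 6*q^2 + 5*q - 12) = (q - 1)*(q + 2)*(q^2 + 7*q + 12) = (q - 1)*(q + 2)*(q + 3)*(q + 4)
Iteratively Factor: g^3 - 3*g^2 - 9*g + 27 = (g - 3)*(g^2 - 9) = (g - 3)^2*(g + 3)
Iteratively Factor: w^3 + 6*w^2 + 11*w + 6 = (w + 2)*(w^2 + 4*w + 3) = (w + 2)*(w + 3)*(w + 1)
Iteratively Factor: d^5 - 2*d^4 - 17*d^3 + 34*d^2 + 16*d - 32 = (d - 2)*(d^4 - 17*d^2 + 16) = (d - 2)*(d + 4)*(d^3 - 4*d^2 - d + 4) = (d - 4)*(d - 2)*(d + 4)*(d^2 - 1) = (d - 4)*(d - 2)*(d + 1)*(d + 4)*(d - 1)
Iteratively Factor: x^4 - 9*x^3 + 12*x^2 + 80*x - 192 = (x - 4)*(x^3 - 5*x^2 - 8*x + 48) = (x - 4)^2*(x^2 - x - 12) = (x - 4)^2*(x + 3)*(x - 4)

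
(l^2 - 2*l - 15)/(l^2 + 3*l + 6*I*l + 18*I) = (l - 5)/(l + 6*I)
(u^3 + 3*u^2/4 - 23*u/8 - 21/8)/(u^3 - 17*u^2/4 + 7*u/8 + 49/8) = (2*u + 3)/(2*u - 7)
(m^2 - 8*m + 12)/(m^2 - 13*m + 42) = (m - 2)/(m - 7)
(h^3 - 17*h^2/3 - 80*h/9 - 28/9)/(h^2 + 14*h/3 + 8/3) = (3*h^2 - 19*h - 14)/(3*(h + 4))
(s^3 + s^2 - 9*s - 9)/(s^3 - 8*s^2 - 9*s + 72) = (s + 1)/(s - 8)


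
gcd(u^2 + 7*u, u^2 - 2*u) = u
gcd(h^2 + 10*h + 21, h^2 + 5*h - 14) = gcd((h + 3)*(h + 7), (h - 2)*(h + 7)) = h + 7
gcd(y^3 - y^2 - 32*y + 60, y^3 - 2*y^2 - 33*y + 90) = y^2 + y - 30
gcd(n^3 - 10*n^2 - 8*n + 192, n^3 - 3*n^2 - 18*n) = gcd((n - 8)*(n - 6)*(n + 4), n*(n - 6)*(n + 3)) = n - 6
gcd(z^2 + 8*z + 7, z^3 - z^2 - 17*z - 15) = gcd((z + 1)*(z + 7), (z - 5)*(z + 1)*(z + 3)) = z + 1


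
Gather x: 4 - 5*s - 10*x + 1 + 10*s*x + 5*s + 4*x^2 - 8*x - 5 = 4*x^2 + x*(10*s - 18)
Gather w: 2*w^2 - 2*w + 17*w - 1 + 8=2*w^2 + 15*w + 7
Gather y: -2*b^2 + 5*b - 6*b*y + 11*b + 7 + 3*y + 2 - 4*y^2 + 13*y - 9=-2*b^2 + 16*b - 4*y^2 + y*(16 - 6*b)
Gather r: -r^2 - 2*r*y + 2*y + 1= -r^2 - 2*r*y + 2*y + 1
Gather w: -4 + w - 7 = w - 11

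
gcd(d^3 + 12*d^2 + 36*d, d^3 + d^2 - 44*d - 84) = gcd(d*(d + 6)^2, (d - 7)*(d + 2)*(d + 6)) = d + 6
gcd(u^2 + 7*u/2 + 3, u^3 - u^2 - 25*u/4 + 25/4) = 1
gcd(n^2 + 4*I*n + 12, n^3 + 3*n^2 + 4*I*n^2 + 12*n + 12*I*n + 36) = n^2 + 4*I*n + 12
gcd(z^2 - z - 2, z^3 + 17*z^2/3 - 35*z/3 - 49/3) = z + 1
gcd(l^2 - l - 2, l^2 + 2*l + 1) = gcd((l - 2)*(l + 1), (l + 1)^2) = l + 1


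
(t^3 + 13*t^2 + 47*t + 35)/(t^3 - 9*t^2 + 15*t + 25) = (t^2 + 12*t + 35)/(t^2 - 10*t + 25)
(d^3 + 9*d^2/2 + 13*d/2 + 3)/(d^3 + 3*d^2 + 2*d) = (d + 3/2)/d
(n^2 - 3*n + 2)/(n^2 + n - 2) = (n - 2)/(n + 2)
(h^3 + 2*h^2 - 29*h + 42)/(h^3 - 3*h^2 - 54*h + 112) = (h - 3)/(h - 8)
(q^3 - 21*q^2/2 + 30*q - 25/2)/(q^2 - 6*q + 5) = (2*q^2 - 11*q + 5)/(2*(q - 1))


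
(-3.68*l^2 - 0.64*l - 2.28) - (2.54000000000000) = -3.68*l^2 - 0.64*l - 4.82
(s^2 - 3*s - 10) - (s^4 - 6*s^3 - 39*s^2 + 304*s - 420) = -s^4 + 6*s^3 + 40*s^2 - 307*s + 410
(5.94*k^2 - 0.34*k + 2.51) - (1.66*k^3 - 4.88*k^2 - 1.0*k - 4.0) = -1.66*k^3 + 10.82*k^2 + 0.66*k + 6.51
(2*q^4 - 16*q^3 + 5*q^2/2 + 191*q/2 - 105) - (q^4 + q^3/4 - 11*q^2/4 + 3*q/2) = q^4 - 65*q^3/4 + 21*q^2/4 + 94*q - 105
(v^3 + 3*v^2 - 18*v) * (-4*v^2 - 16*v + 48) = -4*v^5 - 28*v^4 + 72*v^3 + 432*v^2 - 864*v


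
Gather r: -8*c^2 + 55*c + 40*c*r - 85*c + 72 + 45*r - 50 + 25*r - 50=-8*c^2 - 30*c + r*(40*c + 70) - 28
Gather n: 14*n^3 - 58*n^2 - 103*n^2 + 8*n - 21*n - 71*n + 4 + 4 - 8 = 14*n^3 - 161*n^2 - 84*n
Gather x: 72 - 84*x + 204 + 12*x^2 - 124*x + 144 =12*x^2 - 208*x + 420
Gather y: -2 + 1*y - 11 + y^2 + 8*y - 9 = y^2 + 9*y - 22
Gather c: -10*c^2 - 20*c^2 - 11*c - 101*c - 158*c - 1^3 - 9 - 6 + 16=-30*c^2 - 270*c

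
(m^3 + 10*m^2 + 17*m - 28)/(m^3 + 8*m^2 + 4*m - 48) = (m^2 + 6*m - 7)/(m^2 + 4*m - 12)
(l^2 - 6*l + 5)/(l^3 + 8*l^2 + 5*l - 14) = (l - 5)/(l^2 + 9*l + 14)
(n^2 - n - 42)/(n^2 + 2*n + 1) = (n^2 - n - 42)/(n^2 + 2*n + 1)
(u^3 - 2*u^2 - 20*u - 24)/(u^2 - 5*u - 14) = (u^2 - 4*u - 12)/(u - 7)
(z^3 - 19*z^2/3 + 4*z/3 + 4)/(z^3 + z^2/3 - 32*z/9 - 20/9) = 3*(z^2 - 7*z + 6)/(3*z^2 - z - 10)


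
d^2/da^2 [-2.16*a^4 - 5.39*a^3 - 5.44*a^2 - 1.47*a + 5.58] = -25.92*a^2 - 32.34*a - 10.88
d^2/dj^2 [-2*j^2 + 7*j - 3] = -4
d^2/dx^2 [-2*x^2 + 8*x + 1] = -4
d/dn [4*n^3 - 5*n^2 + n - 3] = 12*n^2 - 10*n + 1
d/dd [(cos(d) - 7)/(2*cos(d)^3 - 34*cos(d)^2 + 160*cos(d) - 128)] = (cos(d)^2 - 11*cos(d) + 31)*sin(d)/((cos(d) - 8)^3*(cos(d) - 1)^2)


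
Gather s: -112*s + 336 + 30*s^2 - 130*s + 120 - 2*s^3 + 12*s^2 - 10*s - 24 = -2*s^3 + 42*s^2 - 252*s + 432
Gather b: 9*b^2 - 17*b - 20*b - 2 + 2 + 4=9*b^2 - 37*b + 4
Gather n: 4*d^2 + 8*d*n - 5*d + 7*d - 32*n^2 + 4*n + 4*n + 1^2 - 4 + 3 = 4*d^2 + 2*d - 32*n^2 + n*(8*d + 8)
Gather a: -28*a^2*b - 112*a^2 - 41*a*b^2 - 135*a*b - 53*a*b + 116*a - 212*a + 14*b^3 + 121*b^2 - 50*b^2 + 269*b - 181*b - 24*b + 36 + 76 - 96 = a^2*(-28*b - 112) + a*(-41*b^2 - 188*b - 96) + 14*b^3 + 71*b^2 + 64*b + 16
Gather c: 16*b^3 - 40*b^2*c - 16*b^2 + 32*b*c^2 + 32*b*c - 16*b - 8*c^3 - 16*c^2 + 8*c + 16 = 16*b^3 - 16*b^2 - 16*b - 8*c^3 + c^2*(32*b - 16) + c*(-40*b^2 + 32*b + 8) + 16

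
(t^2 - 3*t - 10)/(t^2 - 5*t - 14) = (t - 5)/(t - 7)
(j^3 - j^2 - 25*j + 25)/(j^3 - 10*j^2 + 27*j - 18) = (j^2 - 25)/(j^2 - 9*j + 18)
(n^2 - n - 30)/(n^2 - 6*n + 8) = (n^2 - n - 30)/(n^2 - 6*n + 8)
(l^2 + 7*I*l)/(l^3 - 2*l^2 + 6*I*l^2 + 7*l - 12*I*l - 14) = l/(l^2 - l*(2 + I) + 2*I)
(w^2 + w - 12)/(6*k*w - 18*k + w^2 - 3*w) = (w + 4)/(6*k + w)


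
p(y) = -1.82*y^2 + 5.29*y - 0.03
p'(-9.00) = 38.05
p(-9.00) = -195.06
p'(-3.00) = 16.21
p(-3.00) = -32.28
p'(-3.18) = 16.87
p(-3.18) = -35.26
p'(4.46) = -10.94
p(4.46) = -12.64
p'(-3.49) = 17.99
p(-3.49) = -40.66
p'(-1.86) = 12.06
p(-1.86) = -16.17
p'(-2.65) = 14.94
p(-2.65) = -26.83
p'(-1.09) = 9.26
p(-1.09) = -7.96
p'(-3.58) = 18.32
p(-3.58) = -42.29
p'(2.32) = -3.15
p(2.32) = 2.45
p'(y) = 5.29 - 3.64*y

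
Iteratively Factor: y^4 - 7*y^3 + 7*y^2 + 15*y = (y - 3)*(y^3 - 4*y^2 - 5*y) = y*(y - 3)*(y^2 - 4*y - 5) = y*(y - 3)*(y + 1)*(y - 5)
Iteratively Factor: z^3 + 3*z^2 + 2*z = (z + 1)*(z^2 + 2*z) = (z + 1)*(z + 2)*(z)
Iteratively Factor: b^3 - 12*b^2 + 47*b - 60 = (b - 5)*(b^2 - 7*b + 12) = (b - 5)*(b - 3)*(b - 4)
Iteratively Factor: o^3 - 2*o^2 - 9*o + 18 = (o - 2)*(o^2 - 9) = (o - 2)*(o + 3)*(o - 3)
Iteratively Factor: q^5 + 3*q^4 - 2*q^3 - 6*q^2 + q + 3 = (q + 1)*(q^4 + 2*q^3 - 4*q^2 - 2*q + 3) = (q - 1)*(q + 1)*(q^3 + 3*q^2 - q - 3) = (q - 1)*(q + 1)*(q + 3)*(q^2 - 1) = (q - 1)^2*(q + 1)*(q + 3)*(q + 1)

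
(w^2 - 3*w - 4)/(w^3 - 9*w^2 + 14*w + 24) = 1/(w - 6)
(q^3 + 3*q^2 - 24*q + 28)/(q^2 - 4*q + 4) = q + 7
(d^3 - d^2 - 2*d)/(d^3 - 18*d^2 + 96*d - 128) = d*(d + 1)/(d^2 - 16*d + 64)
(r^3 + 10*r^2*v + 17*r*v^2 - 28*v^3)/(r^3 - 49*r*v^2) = (r^2 + 3*r*v - 4*v^2)/(r*(r - 7*v))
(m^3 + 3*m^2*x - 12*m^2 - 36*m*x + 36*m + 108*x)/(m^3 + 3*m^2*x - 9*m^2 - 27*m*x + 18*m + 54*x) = (m - 6)/(m - 3)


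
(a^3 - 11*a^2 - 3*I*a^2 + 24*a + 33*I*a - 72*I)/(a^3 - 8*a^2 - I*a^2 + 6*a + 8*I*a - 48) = (a - 3)/(a + 2*I)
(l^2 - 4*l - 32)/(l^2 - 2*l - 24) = (l - 8)/(l - 6)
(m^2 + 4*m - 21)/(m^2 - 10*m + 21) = (m + 7)/(m - 7)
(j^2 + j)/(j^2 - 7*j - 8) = j/(j - 8)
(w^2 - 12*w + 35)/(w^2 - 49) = (w - 5)/(w + 7)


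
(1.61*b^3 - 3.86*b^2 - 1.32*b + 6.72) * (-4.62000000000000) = -7.4382*b^3 + 17.8332*b^2 + 6.0984*b - 31.0464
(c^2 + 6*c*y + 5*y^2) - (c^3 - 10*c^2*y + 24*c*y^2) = -c^3 + 10*c^2*y + c^2 - 24*c*y^2 + 6*c*y + 5*y^2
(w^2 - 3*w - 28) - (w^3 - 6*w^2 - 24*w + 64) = -w^3 + 7*w^2 + 21*w - 92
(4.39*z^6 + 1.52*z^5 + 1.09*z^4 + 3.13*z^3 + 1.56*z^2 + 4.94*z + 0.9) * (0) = 0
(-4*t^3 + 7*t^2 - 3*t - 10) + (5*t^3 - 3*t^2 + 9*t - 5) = t^3 + 4*t^2 + 6*t - 15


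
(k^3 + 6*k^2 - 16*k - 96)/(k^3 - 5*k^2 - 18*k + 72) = (k^2 + 2*k - 24)/(k^2 - 9*k + 18)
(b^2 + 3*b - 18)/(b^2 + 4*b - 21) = (b + 6)/(b + 7)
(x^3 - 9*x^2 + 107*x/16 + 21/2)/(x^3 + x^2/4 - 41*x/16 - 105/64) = 4*(x - 8)/(4*x + 5)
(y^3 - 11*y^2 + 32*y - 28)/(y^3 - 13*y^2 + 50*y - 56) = (y - 2)/(y - 4)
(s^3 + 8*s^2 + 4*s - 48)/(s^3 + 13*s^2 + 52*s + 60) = (s^2 + 2*s - 8)/(s^2 + 7*s + 10)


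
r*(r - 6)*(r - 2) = r^3 - 8*r^2 + 12*r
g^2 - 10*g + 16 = (g - 8)*(g - 2)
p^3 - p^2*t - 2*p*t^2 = p*(p - 2*t)*(p + t)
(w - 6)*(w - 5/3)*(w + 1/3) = w^3 - 22*w^2/3 + 67*w/9 + 10/3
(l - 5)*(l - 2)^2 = l^3 - 9*l^2 + 24*l - 20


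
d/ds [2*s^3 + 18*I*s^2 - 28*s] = 6*s^2 + 36*I*s - 28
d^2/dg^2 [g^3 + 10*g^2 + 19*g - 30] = 6*g + 20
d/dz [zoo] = 0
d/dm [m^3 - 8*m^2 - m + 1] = 3*m^2 - 16*m - 1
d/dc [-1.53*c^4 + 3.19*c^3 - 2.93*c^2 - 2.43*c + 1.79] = -6.12*c^3 + 9.57*c^2 - 5.86*c - 2.43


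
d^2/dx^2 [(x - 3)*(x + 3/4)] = 2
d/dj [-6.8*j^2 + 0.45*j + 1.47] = 0.45 - 13.6*j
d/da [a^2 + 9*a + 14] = 2*a + 9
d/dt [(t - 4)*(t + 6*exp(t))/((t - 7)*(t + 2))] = (6*t^3*exp(t) - 60*t^2*exp(t) - t^2 + 84*t*exp(t) - 28*t + 132*exp(t) + 56)/(t^4 - 10*t^3 - 3*t^2 + 140*t + 196)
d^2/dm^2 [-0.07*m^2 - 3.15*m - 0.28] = -0.140000000000000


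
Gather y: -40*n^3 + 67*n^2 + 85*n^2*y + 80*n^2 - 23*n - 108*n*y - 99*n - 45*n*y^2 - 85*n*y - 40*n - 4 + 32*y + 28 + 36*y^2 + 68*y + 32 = -40*n^3 + 147*n^2 - 162*n + y^2*(36 - 45*n) + y*(85*n^2 - 193*n + 100) + 56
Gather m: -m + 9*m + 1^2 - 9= 8*m - 8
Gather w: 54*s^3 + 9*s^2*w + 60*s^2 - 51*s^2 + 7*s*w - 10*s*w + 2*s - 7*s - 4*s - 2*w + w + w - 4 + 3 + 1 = 54*s^3 + 9*s^2 - 9*s + w*(9*s^2 - 3*s)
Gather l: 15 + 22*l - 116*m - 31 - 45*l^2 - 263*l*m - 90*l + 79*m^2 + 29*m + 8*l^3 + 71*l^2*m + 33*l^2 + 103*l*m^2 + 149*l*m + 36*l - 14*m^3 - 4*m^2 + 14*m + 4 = 8*l^3 + l^2*(71*m - 12) + l*(103*m^2 - 114*m - 32) - 14*m^3 + 75*m^2 - 73*m - 12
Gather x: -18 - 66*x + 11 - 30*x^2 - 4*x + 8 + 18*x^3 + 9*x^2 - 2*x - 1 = 18*x^3 - 21*x^2 - 72*x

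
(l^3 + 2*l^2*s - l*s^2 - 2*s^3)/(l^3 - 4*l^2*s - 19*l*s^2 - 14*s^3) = (-l + s)/(-l + 7*s)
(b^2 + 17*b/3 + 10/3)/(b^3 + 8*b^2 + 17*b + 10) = (b + 2/3)/(b^2 + 3*b + 2)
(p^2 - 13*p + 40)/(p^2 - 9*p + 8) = (p - 5)/(p - 1)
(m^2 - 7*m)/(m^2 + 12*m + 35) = m*(m - 7)/(m^2 + 12*m + 35)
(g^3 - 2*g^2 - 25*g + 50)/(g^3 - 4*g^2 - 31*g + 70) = (g - 5)/(g - 7)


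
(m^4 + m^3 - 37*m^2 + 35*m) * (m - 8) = m^5 - 7*m^4 - 45*m^3 + 331*m^2 - 280*m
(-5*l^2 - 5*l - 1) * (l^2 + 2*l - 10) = -5*l^4 - 15*l^3 + 39*l^2 + 48*l + 10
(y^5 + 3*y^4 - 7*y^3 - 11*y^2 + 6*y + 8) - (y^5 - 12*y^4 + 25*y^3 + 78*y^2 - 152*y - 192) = 15*y^4 - 32*y^3 - 89*y^2 + 158*y + 200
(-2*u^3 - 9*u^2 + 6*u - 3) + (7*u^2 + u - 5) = -2*u^3 - 2*u^2 + 7*u - 8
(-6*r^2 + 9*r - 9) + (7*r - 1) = -6*r^2 + 16*r - 10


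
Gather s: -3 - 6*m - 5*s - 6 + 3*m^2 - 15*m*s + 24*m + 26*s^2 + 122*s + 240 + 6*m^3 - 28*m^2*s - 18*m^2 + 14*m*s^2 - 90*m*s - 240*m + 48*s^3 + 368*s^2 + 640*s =6*m^3 - 15*m^2 - 222*m + 48*s^3 + s^2*(14*m + 394) + s*(-28*m^2 - 105*m + 757) + 231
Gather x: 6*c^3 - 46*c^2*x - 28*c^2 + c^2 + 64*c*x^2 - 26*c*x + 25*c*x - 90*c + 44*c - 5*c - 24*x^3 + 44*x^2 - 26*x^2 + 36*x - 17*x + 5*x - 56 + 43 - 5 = 6*c^3 - 27*c^2 - 51*c - 24*x^3 + x^2*(64*c + 18) + x*(-46*c^2 - c + 24) - 18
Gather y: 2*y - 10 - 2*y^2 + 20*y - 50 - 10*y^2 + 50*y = -12*y^2 + 72*y - 60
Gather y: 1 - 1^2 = 0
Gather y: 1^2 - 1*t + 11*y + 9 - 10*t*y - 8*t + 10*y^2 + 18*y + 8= -9*t + 10*y^2 + y*(29 - 10*t) + 18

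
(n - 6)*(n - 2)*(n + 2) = n^3 - 6*n^2 - 4*n + 24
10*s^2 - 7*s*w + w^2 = (-5*s + w)*(-2*s + w)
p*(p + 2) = p^2 + 2*p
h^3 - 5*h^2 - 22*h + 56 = (h - 7)*(h - 2)*(h + 4)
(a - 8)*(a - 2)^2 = a^3 - 12*a^2 + 36*a - 32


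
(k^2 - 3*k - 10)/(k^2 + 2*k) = (k - 5)/k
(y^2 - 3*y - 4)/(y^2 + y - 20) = (y + 1)/(y + 5)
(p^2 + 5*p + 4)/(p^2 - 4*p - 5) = (p + 4)/(p - 5)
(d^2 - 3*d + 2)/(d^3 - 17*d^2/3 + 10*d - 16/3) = 3/(3*d - 8)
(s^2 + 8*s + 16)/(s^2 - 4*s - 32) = (s + 4)/(s - 8)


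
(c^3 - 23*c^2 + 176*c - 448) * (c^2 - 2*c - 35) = c^5 - 25*c^4 + 187*c^3 + 5*c^2 - 5264*c + 15680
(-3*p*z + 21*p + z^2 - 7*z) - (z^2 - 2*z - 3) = -3*p*z + 21*p - 5*z + 3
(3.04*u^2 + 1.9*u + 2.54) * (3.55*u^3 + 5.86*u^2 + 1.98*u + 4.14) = 10.792*u^5 + 24.5594*u^4 + 26.1702*u^3 + 31.232*u^2 + 12.8952*u + 10.5156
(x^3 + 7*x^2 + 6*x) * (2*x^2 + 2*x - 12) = 2*x^5 + 16*x^4 + 14*x^3 - 72*x^2 - 72*x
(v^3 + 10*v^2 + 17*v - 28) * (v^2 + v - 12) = v^5 + 11*v^4 + 15*v^3 - 131*v^2 - 232*v + 336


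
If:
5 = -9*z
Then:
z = -5/9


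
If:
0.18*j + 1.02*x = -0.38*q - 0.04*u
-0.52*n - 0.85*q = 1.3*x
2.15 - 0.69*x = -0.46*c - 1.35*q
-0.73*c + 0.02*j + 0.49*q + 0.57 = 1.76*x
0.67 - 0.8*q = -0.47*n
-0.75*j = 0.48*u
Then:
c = -2.13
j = -7.80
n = -2.01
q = -0.34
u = 12.19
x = 1.03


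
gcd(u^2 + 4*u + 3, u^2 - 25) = 1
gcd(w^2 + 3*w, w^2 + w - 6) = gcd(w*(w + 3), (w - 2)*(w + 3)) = w + 3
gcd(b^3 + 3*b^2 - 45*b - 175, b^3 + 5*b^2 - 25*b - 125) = b^2 + 10*b + 25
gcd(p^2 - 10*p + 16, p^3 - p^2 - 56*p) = p - 8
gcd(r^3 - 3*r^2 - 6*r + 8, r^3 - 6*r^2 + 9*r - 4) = r^2 - 5*r + 4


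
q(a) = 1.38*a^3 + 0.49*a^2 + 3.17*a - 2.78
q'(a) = 4.14*a^2 + 0.98*a + 3.17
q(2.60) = 33.03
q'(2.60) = 33.70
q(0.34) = -1.59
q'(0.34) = 3.98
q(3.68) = 84.30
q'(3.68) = 62.84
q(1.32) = 5.43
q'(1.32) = 11.68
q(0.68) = 0.04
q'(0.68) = 5.75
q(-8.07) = -721.72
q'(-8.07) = 264.88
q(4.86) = 182.61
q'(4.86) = 105.72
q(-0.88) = -6.13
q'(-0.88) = 5.51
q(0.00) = -2.78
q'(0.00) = 3.17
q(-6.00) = -302.24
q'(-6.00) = 146.33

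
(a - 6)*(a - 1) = a^2 - 7*a + 6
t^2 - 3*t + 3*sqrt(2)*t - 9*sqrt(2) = (t - 3)*(t + 3*sqrt(2))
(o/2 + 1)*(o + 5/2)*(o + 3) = o^3/2 + 15*o^2/4 + 37*o/4 + 15/2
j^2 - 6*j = j*(j - 6)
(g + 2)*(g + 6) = g^2 + 8*g + 12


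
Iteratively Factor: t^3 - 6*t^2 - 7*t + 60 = (t - 5)*(t^2 - t - 12) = (t - 5)*(t - 4)*(t + 3)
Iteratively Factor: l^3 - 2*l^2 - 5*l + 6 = (l + 2)*(l^2 - 4*l + 3) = (l - 1)*(l + 2)*(l - 3)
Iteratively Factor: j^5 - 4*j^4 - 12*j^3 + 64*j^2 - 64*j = (j + 4)*(j^4 - 8*j^3 + 20*j^2 - 16*j) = j*(j + 4)*(j^3 - 8*j^2 + 20*j - 16) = j*(j - 2)*(j + 4)*(j^2 - 6*j + 8) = j*(j - 4)*(j - 2)*(j + 4)*(j - 2)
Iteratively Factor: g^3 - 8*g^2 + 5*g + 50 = (g - 5)*(g^2 - 3*g - 10) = (g - 5)^2*(g + 2)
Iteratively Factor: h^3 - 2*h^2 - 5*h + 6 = (h + 2)*(h^2 - 4*h + 3) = (h - 1)*(h + 2)*(h - 3)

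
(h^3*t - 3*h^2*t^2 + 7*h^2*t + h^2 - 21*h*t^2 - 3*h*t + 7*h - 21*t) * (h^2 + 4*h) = h^5*t - 3*h^4*t^2 + 11*h^4*t + h^4 - 33*h^3*t^2 + 25*h^3*t + 11*h^3 - 84*h^2*t^2 - 33*h^2*t + 28*h^2 - 84*h*t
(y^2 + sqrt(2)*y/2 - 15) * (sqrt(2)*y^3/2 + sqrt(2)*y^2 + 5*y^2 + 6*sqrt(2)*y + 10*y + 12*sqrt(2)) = sqrt(2)*y^5/2 + sqrt(2)*y^4 + 11*y^4/2 + sqrt(2)*y^3 + 11*y^3 - 69*y^2 + 2*sqrt(2)*y^2 - 138*y - 90*sqrt(2)*y - 180*sqrt(2)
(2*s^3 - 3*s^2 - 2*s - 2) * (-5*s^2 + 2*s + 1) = -10*s^5 + 19*s^4 + 6*s^3 + 3*s^2 - 6*s - 2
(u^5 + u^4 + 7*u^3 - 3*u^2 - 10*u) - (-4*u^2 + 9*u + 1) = u^5 + u^4 + 7*u^3 + u^2 - 19*u - 1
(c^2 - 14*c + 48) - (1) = c^2 - 14*c + 47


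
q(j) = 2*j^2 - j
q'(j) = 4*j - 1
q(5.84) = 62.37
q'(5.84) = 22.36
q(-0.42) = 0.77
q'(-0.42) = -2.68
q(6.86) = 87.26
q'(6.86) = 26.44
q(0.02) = -0.02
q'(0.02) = -0.92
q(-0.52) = 1.06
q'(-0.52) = -3.08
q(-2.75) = 17.88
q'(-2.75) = -12.00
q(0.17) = -0.11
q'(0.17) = -0.32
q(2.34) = 8.61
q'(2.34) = 8.36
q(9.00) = 153.00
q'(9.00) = 35.00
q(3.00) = 15.00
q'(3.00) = 11.00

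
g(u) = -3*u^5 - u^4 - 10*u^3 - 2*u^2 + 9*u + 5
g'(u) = -15*u^4 - 4*u^3 - 30*u^2 - 4*u + 9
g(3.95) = -3735.13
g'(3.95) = -4372.96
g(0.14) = 6.19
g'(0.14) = 7.84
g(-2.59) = 446.65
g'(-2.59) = -787.37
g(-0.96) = 4.96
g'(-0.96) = -24.01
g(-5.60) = 17186.54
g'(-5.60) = -14958.68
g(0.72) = 5.86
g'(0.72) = -14.96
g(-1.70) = 67.29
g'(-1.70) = -176.53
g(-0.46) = 1.43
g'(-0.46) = 4.21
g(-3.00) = 878.00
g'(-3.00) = -1356.00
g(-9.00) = 177638.00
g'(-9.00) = -97884.00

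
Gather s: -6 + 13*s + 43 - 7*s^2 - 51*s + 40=-7*s^2 - 38*s + 77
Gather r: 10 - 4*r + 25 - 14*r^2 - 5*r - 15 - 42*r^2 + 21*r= -56*r^2 + 12*r + 20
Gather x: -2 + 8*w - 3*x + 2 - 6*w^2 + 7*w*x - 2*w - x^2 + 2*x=-6*w^2 + 6*w - x^2 + x*(7*w - 1)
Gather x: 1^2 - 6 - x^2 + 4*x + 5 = -x^2 + 4*x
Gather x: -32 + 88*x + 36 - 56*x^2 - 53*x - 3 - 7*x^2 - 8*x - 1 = -63*x^2 + 27*x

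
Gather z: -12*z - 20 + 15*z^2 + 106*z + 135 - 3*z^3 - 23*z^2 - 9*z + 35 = -3*z^3 - 8*z^2 + 85*z + 150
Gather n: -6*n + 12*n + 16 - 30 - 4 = 6*n - 18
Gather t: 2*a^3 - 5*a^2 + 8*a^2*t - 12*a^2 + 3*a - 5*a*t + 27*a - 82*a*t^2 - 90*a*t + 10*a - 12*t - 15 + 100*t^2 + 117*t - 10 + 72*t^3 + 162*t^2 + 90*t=2*a^3 - 17*a^2 + 40*a + 72*t^3 + t^2*(262 - 82*a) + t*(8*a^2 - 95*a + 195) - 25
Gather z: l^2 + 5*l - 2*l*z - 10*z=l^2 + 5*l + z*(-2*l - 10)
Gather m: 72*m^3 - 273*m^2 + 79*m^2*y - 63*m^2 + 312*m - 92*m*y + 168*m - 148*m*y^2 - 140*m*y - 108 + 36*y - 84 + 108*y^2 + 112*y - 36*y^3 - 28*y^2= 72*m^3 + m^2*(79*y - 336) + m*(-148*y^2 - 232*y + 480) - 36*y^3 + 80*y^2 + 148*y - 192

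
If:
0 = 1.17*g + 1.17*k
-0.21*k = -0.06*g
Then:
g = 0.00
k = 0.00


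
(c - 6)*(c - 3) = c^2 - 9*c + 18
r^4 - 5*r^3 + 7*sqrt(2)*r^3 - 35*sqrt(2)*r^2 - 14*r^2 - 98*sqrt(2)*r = r*(r - 7)*(r + 2)*(r + 7*sqrt(2))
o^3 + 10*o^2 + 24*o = o*(o + 4)*(o + 6)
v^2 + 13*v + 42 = (v + 6)*(v + 7)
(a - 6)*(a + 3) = a^2 - 3*a - 18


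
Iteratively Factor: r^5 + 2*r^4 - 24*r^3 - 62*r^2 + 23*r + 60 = (r - 1)*(r^4 + 3*r^3 - 21*r^2 - 83*r - 60) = (r - 1)*(r + 3)*(r^3 - 21*r - 20) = (r - 1)*(r + 1)*(r + 3)*(r^2 - r - 20) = (r - 1)*(r + 1)*(r + 3)*(r + 4)*(r - 5)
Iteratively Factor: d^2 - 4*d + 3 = (d - 3)*(d - 1)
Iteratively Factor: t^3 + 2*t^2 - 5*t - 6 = (t + 1)*(t^2 + t - 6) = (t + 1)*(t + 3)*(t - 2)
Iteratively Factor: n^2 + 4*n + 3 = (n + 1)*(n + 3)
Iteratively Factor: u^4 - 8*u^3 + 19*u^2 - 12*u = (u - 1)*(u^3 - 7*u^2 + 12*u) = (u - 4)*(u - 1)*(u^2 - 3*u) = u*(u - 4)*(u - 1)*(u - 3)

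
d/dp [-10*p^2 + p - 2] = 1 - 20*p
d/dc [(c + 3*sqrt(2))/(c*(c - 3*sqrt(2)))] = (-c^2 - 6*sqrt(2)*c + 18)/(c^2*(c^2 - 6*sqrt(2)*c + 18))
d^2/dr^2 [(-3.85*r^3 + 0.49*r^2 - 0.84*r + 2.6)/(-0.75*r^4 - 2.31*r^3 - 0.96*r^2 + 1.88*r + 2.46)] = (4.33125000000001*r^9 - 1.65375*r^8 - 16.05555*r^7 + 48.434502*r^6 + 157.893624*r^5 + 46.171872*r^4 - 33.100108*r^3 + 152.977104*r^2 + 91.200744*r - 44.359432)/(0.421875*r^12 + 3.898125*r^11 + 13.626225*r^10 + 19.133091*r^9 - 6.252282*r^8 - 57.402216*r^7 - 66.18501*r^6 + 7.375392*r^5 + 81.093492*r^4 + 61.931764*r^3 - 8.655264*r^2 - 34.131024*r - 14.886936)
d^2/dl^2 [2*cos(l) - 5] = -2*cos(l)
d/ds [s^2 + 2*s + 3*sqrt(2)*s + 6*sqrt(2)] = 2*s + 2 + 3*sqrt(2)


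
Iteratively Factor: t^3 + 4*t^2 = (t + 4)*(t^2) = t*(t + 4)*(t)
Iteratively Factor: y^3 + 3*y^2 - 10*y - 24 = (y + 2)*(y^2 + y - 12) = (y + 2)*(y + 4)*(y - 3)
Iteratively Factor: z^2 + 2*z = (z + 2)*(z)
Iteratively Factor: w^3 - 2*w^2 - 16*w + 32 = (w - 2)*(w^2 - 16) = (w - 4)*(w - 2)*(w + 4)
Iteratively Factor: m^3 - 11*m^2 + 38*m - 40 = (m - 4)*(m^2 - 7*m + 10) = (m - 4)*(m - 2)*(m - 5)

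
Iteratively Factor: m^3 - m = (m + 1)*(m^2 - m) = (m - 1)*(m + 1)*(m)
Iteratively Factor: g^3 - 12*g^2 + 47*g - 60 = (g - 3)*(g^2 - 9*g + 20) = (g - 4)*(g - 3)*(g - 5)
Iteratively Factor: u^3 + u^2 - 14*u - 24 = (u + 3)*(u^2 - 2*u - 8) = (u + 2)*(u + 3)*(u - 4)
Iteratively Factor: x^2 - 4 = (x + 2)*(x - 2)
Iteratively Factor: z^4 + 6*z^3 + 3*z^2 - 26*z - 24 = (z - 2)*(z^3 + 8*z^2 + 19*z + 12) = (z - 2)*(z + 4)*(z^2 + 4*z + 3) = (z - 2)*(z + 3)*(z + 4)*(z + 1)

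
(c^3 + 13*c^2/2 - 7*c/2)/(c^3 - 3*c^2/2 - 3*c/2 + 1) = c*(c + 7)/(c^2 - c - 2)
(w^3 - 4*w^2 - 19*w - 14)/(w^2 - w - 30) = (-w^3 + 4*w^2 + 19*w + 14)/(-w^2 + w + 30)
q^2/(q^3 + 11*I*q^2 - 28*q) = q/(q^2 + 11*I*q - 28)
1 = 1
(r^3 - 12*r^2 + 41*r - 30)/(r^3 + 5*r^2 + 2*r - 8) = (r^2 - 11*r + 30)/(r^2 + 6*r + 8)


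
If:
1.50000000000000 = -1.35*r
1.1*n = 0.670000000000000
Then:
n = 0.61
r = -1.11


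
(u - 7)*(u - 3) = u^2 - 10*u + 21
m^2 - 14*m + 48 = (m - 8)*(m - 6)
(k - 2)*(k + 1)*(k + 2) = k^3 + k^2 - 4*k - 4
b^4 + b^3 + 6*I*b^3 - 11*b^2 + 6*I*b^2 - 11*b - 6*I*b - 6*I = (b + 1)*(b + I)*(b + 2*I)*(b + 3*I)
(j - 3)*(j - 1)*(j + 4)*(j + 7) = j^4 + 7*j^3 - 13*j^2 - 79*j + 84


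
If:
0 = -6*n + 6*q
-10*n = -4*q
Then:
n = 0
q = 0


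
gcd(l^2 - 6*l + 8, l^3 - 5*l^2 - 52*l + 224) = l - 4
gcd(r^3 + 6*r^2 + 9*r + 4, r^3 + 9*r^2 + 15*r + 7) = r^2 + 2*r + 1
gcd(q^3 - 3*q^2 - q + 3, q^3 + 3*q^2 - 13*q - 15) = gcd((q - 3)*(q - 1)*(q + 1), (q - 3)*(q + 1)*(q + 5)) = q^2 - 2*q - 3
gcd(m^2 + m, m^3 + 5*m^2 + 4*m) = m^2 + m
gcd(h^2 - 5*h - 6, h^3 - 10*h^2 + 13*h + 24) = h + 1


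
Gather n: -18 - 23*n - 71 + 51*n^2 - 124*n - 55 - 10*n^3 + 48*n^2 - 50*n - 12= -10*n^3 + 99*n^2 - 197*n - 156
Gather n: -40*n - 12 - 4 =-40*n - 16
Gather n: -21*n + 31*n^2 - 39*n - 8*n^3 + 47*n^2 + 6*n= -8*n^3 + 78*n^2 - 54*n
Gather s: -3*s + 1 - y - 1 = -3*s - y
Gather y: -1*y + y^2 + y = y^2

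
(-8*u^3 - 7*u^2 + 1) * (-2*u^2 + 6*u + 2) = 16*u^5 - 34*u^4 - 58*u^3 - 16*u^2 + 6*u + 2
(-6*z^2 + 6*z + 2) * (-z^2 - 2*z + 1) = 6*z^4 + 6*z^3 - 20*z^2 + 2*z + 2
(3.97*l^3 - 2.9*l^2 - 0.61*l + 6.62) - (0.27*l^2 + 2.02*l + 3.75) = 3.97*l^3 - 3.17*l^2 - 2.63*l + 2.87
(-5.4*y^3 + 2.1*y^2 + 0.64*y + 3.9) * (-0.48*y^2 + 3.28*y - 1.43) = 2.592*y^5 - 18.72*y^4 + 14.3028*y^3 - 2.7758*y^2 + 11.8768*y - 5.577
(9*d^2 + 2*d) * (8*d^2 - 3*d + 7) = 72*d^4 - 11*d^3 + 57*d^2 + 14*d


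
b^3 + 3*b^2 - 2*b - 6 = (b + 3)*(b - sqrt(2))*(b + sqrt(2))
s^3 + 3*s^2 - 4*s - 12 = (s - 2)*(s + 2)*(s + 3)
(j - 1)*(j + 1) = j^2 - 1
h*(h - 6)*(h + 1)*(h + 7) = h^4 + 2*h^3 - 41*h^2 - 42*h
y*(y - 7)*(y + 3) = y^3 - 4*y^2 - 21*y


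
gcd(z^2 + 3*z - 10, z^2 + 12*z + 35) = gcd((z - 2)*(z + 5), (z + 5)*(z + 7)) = z + 5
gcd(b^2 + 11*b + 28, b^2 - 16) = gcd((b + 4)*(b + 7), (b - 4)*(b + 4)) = b + 4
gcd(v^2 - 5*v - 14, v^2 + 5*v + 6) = v + 2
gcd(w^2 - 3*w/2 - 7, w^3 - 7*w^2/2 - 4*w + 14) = w^2 - 3*w/2 - 7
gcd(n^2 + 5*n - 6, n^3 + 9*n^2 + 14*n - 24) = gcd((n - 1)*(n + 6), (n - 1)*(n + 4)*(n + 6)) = n^2 + 5*n - 6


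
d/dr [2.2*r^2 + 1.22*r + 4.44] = 4.4*r + 1.22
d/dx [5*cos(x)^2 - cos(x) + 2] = (1 - 10*cos(x))*sin(x)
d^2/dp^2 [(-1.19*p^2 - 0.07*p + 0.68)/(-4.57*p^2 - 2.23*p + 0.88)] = (2.8421709430404e-14*p^4 - 21.330932*p^3 - 56.496168*p^2 - 39.890616*p - 10.114712)/(95.443993*p^6 + 139.719981*p^5 + 13.042323*p^4 - 42.719441*p^3 - 2.511432*p^2 + 5.180736*p - 0.681472)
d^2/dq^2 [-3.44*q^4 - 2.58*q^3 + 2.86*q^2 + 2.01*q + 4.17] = -41.28*q^2 - 15.48*q + 5.72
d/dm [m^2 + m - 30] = 2*m + 1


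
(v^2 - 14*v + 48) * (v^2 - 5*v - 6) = v^4 - 19*v^3 + 112*v^2 - 156*v - 288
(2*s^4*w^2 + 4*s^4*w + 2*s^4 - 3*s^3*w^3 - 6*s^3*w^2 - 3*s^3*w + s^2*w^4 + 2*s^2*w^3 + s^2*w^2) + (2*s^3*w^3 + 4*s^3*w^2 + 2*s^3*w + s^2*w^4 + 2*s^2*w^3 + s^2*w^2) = 2*s^4*w^2 + 4*s^4*w + 2*s^4 - s^3*w^3 - 2*s^3*w^2 - s^3*w + 2*s^2*w^4 + 4*s^2*w^3 + 2*s^2*w^2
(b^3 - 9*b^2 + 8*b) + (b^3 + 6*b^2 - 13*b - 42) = 2*b^3 - 3*b^2 - 5*b - 42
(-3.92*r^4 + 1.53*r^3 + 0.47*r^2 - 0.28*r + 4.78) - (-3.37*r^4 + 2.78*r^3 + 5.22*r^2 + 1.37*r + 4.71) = -0.55*r^4 - 1.25*r^3 - 4.75*r^2 - 1.65*r + 0.0700000000000003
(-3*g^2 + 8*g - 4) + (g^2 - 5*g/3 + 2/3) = -2*g^2 + 19*g/3 - 10/3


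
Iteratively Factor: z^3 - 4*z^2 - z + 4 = (z - 4)*(z^2 - 1) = (z - 4)*(z - 1)*(z + 1)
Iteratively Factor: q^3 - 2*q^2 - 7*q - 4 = (q + 1)*(q^2 - 3*q - 4) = (q + 1)^2*(q - 4)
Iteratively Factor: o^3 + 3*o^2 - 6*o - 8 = (o + 4)*(o^2 - o - 2) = (o - 2)*(o + 4)*(o + 1)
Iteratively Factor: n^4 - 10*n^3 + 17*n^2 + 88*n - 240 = (n - 4)*(n^3 - 6*n^2 - 7*n + 60) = (n - 5)*(n - 4)*(n^2 - n - 12) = (n - 5)*(n - 4)*(n + 3)*(n - 4)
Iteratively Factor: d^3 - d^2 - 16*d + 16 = (d + 4)*(d^2 - 5*d + 4) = (d - 1)*(d + 4)*(d - 4)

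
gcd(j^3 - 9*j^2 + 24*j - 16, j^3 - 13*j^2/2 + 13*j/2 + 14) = j - 4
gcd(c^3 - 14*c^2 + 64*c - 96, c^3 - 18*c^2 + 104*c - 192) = c^2 - 10*c + 24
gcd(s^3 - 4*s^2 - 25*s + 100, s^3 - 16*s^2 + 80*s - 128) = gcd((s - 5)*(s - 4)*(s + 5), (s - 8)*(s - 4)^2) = s - 4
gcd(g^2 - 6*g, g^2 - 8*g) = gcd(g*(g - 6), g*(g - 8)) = g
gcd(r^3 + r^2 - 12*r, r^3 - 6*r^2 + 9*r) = r^2 - 3*r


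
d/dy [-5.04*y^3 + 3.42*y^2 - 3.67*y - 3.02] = -15.12*y^2 + 6.84*y - 3.67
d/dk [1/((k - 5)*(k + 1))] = 2*(2 - k)/(k^4 - 8*k^3 + 6*k^2 + 40*k + 25)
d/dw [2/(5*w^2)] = -4/(5*w^3)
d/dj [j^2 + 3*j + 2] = 2*j + 3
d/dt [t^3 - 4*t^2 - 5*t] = 3*t^2 - 8*t - 5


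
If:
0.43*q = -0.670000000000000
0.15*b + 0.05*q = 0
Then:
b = 0.52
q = -1.56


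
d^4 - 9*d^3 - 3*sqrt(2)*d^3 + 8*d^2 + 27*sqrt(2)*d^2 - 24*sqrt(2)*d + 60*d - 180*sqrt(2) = (d - 6)*(d - 5)*(d + 2)*(d - 3*sqrt(2))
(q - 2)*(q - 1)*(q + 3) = q^3 - 7*q + 6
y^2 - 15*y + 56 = (y - 8)*(y - 7)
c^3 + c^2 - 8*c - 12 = (c - 3)*(c + 2)^2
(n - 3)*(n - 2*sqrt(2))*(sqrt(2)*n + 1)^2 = 2*n^4 - 6*n^3 - 2*sqrt(2)*n^3 - 7*n^2 + 6*sqrt(2)*n^2 - 2*sqrt(2)*n + 21*n + 6*sqrt(2)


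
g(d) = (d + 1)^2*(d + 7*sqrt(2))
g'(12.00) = 738.39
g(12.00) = 3701.01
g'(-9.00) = 49.61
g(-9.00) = 57.57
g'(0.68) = 38.37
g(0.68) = 29.86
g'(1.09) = 50.30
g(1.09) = 48.00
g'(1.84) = 74.75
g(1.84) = 94.69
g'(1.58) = 65.89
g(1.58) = 76.41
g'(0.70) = 38.93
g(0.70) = 30.63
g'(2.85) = 112.99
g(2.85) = 188.98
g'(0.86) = 43.48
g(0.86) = 37.22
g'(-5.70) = -17.39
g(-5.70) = 92.77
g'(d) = (d + 1)^2 + (d + 7*sqrt(2))*(2*d + 2) = (d + 1)*(3*d + 1 + 14*sqrt(2))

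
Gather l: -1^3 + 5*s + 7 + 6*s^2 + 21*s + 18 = 6*s^2 + 26*s + 24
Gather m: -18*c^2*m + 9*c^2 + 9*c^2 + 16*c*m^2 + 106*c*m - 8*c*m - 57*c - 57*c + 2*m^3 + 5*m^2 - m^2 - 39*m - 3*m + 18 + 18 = 18*c^2 - 114*c + 2*m^3 + m^2*(16*c + 4) + m*(-18*c^2 + 98*c - 42) + 36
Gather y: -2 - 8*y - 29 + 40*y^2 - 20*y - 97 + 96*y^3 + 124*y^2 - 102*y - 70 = 96*y^3 + 164*y^2 - 130*y - 198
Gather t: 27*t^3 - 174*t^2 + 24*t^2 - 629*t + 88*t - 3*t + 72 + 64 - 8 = 27*t^3 - 150*t^2 - 544*t + 128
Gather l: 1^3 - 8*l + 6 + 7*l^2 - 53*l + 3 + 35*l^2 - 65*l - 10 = 42*l^2 - 126*l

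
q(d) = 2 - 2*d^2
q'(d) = -4*d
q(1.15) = -0.64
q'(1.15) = -4.60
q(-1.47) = -2.32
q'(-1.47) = 5.88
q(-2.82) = -13.90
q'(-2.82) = 11.28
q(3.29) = -19.65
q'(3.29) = -13.16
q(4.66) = -41.43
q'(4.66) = -18.64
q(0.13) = 1.97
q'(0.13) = -0.52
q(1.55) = -2.80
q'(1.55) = -6.20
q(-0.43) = 1.63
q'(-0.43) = 1.72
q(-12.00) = -286.00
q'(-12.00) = 48.00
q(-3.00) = -16.00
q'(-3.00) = 12.00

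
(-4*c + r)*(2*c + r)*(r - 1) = -8*c^2*r + 8*c^2 - 2*c*r^2 + 2*c*r + r^3 - r^2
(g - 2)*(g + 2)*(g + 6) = g^3 + 6*g^2 - 4*g - 24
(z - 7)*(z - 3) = z^2 - 10*z + 21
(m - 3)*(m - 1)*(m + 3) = m^3 - m^2 - 9*m + 9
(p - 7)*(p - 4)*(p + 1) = p^3 - 10*p^2 + 17*p + 28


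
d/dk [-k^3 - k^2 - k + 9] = -3*k^2 - 2*k - 1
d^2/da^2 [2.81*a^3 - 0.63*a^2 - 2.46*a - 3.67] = 16.86*a - 1.26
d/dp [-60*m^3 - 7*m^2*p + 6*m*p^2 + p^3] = -7*m^2 + 12*m*p + 3*p^2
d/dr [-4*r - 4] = -4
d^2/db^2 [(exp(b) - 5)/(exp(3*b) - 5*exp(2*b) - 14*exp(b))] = 2*(2*exp(5*b) - 30*exp(4*b) + 178*exp(3*b) - 215*exp(2*b) - 525*exp(b) - 490)*exp(-b)/(exp(6*b) - 15*exp(5*b) + 33*exp(4*b) + 295*exp(3*b) - 462*exp(2*b) - 2940*exp(b) - 2744)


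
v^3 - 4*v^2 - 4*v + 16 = (v - 4)*(v - 2)*(v + 2)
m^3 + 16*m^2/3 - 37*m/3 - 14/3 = (m - 2)*(m + 1/3)*(m + 7)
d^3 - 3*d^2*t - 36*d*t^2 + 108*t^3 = (d - 6*t)*(d - 3*t)*(d + 6*t)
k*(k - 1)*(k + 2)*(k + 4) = k^4 + 5*k^3 + 2*k^2 - 8*k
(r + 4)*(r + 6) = r^2 + 10*r + 24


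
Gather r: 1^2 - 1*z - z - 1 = -2*z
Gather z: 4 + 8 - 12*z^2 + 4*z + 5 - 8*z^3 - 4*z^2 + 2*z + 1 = -8*z^3 - 16*z^2 + 6*z + 18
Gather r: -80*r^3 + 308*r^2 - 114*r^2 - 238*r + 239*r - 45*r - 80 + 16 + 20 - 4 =-80*r^3 + 194*r^2 - 44*r - 48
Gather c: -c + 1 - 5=-c - 4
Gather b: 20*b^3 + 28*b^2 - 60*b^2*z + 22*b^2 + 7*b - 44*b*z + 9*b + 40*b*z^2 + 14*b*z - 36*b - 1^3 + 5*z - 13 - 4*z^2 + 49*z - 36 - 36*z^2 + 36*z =20*b^3 + b^2*(50 - 60*z) + b*(40*z^2 - 30*z - 20) - 40*z^2 + 90*z - 50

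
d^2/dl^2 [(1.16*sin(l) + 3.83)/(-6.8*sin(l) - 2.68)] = (155.95936*sin(l)^2 - 61.466336*sin(l) - 311.91872)/(314.432*sin(l)^3 + 371.7696*sin(l)^2 + 146.52096*sin(l) + 19.248832)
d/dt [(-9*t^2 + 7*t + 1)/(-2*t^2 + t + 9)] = (5*t^2 - 158*t + 62)/(4*t^4 - 4*t^3 - 35*t^2 + 18*t + 81)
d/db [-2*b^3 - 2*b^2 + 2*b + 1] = -6*b^2 - 4*b + 2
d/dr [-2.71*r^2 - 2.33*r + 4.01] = -5.42*r - 2.33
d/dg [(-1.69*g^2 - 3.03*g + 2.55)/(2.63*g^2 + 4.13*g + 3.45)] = (0.9892*g^2 - 25.074*g - 20.985)/(6.9169*g^4 + 21.7238*g^3 + 35.2039*g^2 + 28.497*g + 11.9025)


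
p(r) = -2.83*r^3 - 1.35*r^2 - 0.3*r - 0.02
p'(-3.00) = -68.61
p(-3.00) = 65.14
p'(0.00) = -0.30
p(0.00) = -0.02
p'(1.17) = -15.08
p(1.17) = -6.75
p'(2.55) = -62.39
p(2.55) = -56.49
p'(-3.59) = -100.03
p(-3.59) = 114.60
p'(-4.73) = -177.47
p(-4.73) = 270.68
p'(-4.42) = -154.23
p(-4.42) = 219.30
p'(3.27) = -99.91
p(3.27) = -114.39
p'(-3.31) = -84.38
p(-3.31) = 88.81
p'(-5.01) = -199.87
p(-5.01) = 323.47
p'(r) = -8.49*r^2 - 2.7*r - 0.3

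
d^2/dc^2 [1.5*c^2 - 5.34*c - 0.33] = 3.00000000000000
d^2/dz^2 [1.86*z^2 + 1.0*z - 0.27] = 3.72000000000000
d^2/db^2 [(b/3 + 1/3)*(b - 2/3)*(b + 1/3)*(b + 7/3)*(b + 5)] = 20*b^3/3 + 32*b^2 + 32*b + 188/81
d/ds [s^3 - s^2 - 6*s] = 3*s^2 - 2*s - 6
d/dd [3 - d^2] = -2*d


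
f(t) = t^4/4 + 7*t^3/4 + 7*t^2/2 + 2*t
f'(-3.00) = 1.25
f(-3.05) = -1.56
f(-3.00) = -1.50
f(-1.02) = 0.01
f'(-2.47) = 1.67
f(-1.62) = 0.23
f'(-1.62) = 0.19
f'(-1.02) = -0.74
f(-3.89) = -0.58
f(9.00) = 3217.50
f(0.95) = 6.76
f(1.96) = 34.23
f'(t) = t^3 + 21*t^2/4 + 7*t + 2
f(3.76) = 199.99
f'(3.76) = 155.70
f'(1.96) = 43.42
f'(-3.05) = 1.12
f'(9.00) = 1219.25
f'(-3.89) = -4.65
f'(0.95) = 14.25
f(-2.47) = -0.65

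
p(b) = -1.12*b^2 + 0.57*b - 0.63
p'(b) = 0.57 - 2.24*b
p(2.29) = -5.20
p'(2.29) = -4.56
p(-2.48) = -8.93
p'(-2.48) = 6.13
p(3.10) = -9.63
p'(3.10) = -6.37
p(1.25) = -1.67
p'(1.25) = -2.23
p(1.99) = -3.93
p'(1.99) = -3.89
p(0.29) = -0.56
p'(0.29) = -0.08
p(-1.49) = -3.97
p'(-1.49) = 3.91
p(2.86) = -8.16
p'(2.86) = -5.84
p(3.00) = -9.00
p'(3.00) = -6.15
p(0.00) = -0.63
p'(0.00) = 0.57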